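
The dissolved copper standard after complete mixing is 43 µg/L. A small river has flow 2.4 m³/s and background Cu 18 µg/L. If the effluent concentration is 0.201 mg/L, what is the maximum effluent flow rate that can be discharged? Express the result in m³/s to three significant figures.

18 µg/L = 0.018 mg/L.
43 µg/L = 0.043 mg/L.
Mass balance at complete mixing: C_std·(Q_w + Q_r) = Q_w·C_e + Q_r·C_b.
Rearranging, Q_w = Q_r·(C_std − C_b)/(C_e − C_std) = 2.4·(0.043 − 0.018) / (0.201 − 0.043) = 0.3797 m³/s.

0.380 m³/s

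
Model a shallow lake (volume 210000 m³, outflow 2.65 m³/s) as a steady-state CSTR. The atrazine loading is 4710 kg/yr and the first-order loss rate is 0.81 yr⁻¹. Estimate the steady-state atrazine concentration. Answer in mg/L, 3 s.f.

0.0562 mg/L

Outflow Q = 2.65 m³/s × 3.156e+07 s/yr = 8.363e+07 m³/yr.
Steady-state CSTR mass balance: W = Q·C + k·V·C, so C = W/(Q + kV).
Q + kV = 8.363e+07 + 0.81·210000 = 8.38e+07 m³/yr.
C = 4710/8.38e+07 = 5.621e-05 kg/m³ = 0.05621 mg/L.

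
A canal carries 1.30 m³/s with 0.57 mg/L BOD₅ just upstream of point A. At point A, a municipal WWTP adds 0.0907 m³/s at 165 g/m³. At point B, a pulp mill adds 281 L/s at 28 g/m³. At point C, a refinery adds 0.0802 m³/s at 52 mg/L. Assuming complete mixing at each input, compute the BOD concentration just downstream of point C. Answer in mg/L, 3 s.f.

After input A: C = (1.3·0.57 + 0.0907·165) / 1.391 = 11.29 mg/L.
281 L/s = 0.281 m³/s.
After input B: C = (1.391·11.29 + 0.281·28) / 1.672 = 14.1 mg/L.
After input C: C = (1.672·14.1 + 0.0802·52) / 1.752 = 15.84 mg/L.

15.8 mg/L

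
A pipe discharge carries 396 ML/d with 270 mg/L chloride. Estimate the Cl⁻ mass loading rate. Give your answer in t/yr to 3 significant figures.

396 ML/d = 4.583 m³/s.
Mass flux = Q·C = 4.583 m³/s × 270 g/m³ = 1238 g/s.
= 1238 g/s × 31.56 = 3.905e+04 t/yr.

39100 t/yr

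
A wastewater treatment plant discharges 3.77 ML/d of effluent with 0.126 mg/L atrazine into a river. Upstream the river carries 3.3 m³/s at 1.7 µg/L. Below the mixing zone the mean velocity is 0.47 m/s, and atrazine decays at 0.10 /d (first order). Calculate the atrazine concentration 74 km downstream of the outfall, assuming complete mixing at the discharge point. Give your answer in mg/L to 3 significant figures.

3.77 ML/d = 0.04363 m³/s.
1.7 µg/L = 0.0017 mg/L.
After complete mixing, C₀ = (0.04363·0.126 + 3.3·0.0017) / 3.344 = 0.003322 mg/L.
Travel time t = 7.4e+04 m / 0.47 m/s = 1.574e+05 s = 1.822 d.
C = 0.003322·exp(−0.10·1.822) = 0.003322·0.8334 = 0.002769 mg/L.

0.00277 mg/L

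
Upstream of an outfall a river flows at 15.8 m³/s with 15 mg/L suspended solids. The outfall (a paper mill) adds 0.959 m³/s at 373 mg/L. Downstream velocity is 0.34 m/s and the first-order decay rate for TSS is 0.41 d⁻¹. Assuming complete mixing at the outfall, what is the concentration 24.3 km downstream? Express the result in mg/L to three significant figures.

After complete mixing, C₀ = (0.959·373 + 15.8·15) / 16.76 = 35.49 mg/L.
Travel time t = 2.43e+04 m / 0.34 m/s = 7.147e+04 s = 0.8272 d.
C = 35.49·exp(−0.41·0.8272) = 35.49·0.7124 = 25.28 mg/L.

25.3 mg/L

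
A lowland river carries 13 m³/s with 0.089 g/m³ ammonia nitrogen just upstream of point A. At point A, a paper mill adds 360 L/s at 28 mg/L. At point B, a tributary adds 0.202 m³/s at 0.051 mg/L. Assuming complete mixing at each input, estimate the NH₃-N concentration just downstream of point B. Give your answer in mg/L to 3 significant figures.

0.829 mg/L

360 L/s = 0.36 m³/s.
After input A: C = (13·0.089 + 0.36·28) / 13.36 = 0.8411 mg/L.
After input B: C = (13.36·0.8411 + 0.202·0.051) / 13.56 = 0.8293 mg/L.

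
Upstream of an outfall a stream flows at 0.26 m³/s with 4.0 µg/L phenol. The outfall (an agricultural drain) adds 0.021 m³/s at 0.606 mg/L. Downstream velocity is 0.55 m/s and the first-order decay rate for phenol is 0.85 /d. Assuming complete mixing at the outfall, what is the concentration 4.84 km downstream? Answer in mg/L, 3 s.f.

4.0 µg/L = 0.004 mg/L.
After complete mixing, C₀ = (0.021·0.606 + 0.26·0.004) / 0.281 = 0.04899 mg/L.
Travel time t = 4840 m / 0.55 m/s = 8800 s = 0.1019 d.
C = 0.04899·exp(−0.85·0.1019) = 0.04899·0.9171 = 0.04493 mg/L.

0.0449 mg/L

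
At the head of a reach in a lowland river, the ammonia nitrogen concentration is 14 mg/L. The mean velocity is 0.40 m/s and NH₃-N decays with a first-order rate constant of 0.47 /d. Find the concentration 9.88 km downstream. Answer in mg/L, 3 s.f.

12.2 mg/L

Travel time t = 9.88 km / 0.40 m/s = 9880/0.40 = 2.47e+04 s = 0.2859 d.
First-order decay: C = 14·exp(−0.47·0.2859) = 14·0.8743 = 12.24 mg/L.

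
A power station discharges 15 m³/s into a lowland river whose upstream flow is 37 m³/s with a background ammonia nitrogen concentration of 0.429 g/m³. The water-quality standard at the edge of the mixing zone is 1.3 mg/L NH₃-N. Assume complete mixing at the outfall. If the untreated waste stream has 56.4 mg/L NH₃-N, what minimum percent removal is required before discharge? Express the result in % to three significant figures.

93.9 %

Mass balance: 1.3·52 = 15·Cₑ + 37·0.429.
Cₑ = (67.6 − 15.87) / 15 = 3.448 mg/L.
Required removal = 1 − 3.448/56.4 = 93.89 %.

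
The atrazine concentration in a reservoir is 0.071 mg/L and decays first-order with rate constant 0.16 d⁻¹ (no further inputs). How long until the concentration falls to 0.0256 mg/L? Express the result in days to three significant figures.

t = ln(C₀/C)/k = ln(0.071/0.0256)/0.16 = 1.02/0.16 = 6.376 d.

6.38 d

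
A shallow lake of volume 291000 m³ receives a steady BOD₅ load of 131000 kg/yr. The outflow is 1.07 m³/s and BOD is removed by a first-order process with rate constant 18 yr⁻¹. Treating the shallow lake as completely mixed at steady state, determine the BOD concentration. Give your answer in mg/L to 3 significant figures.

3.36 mg/L

Outflow Q = 1.07 m³/s × 3.156e+07 s/yr = 3.377e+07 m³/yr.
Steady-state CSTR mass balance: W = Q·C + k·V·C, so C = W/(Q + kV).
Q + kV = 3.377e+07 + 18·291000 = 3.9e+07 m³/yr.
C = 131000/3.9e+07 = 0.003359 kg/m³ = 3.359 mg/L.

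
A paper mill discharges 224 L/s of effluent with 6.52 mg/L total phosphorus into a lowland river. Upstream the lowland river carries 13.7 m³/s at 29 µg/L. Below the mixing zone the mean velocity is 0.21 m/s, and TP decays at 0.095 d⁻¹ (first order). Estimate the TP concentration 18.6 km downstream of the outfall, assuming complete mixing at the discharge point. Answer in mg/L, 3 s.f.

0.121 mg/L

224 L/s = 0.224 m³/s.
29 µg/L = 0.029 mg/L.
After complete mixing, C₀ = (0.224·6.52 + 13.7·0.029) / 13.92 = 0.1334 mg/L.
Travel time t = 1.86e+04 m / 0.21 m/s = 8.857e+04 s = 1.025 d.
C = 0.1334·exp(−0.095·1.025) = 0.1334·0.9072 = 0.121 mg/L.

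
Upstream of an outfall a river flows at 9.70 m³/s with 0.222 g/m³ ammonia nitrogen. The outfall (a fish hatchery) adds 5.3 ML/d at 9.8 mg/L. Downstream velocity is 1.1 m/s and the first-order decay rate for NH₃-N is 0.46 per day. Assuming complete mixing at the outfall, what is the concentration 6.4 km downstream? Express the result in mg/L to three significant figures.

5.3 ML/d = 0.06134 m³/s.
After complete mixing, C₀ = (0.06134·9.8 + 9.7·0.222) / 9.761 = 0.2822 mg/L.
Travel time t = 6400 m / 1.1 m/s = 5818 s = 0.06734 d.
C = 0.2822·exp(−0.46·0.06734) = 0.2822·0.9695 = 0.2736 mg/L.

0.274 mg/L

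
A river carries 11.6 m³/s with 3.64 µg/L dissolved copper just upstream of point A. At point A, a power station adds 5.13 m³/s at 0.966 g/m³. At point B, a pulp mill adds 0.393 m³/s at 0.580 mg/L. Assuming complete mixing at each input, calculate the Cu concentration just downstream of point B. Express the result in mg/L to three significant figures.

3.64 µg/L = 0.00364 mg/L.
After input A: C = (11.6·0.00364 + 5.13·0.966) / 16.73 = 0.2987 mg/L.
After input B: C = (16.73·0.2987 + 0.393·0.58) / 17.12 = 0.3052 mg/L.

0.305 mg/L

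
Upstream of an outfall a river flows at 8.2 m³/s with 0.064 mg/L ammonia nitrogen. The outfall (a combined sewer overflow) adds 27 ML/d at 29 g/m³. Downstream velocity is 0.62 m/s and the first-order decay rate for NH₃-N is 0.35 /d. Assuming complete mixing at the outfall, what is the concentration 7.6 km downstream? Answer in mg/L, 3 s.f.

1.07 mg/L

27 ML/d = 0.3125 m³/s.
After complete mixing, C₀ = (0.3125·29 + 8.2·0.064) / 8.512 = 1.126 mg/L.
Travel time t = 7600 m / 0.62 m/s = 1.226e+04 s = 0.1419 d.
C = 1.126·exp(−0.35·0.1419) = 1.126·0.9516 = 1.072 mg/L.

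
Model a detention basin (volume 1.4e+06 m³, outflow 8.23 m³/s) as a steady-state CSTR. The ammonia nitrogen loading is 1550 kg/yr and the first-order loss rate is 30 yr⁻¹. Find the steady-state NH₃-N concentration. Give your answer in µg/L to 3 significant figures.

5.14 µg/L

Outflow Q = 8.23 m³/s × 3.156e+07 s/yr = 2.597e+08 m³/yr.
Steady-state CSTR mass balance: W = Q·C + k·V·C, so C = W/(Q + kV).
Q + kV = 2.597e+08 + 30·1.4e+06 = 3.017e+08 m³/yr.
C = 1550/3.017e+08 = 5.137e-06 kg/m³ = 0.005137 mg/L = 5.137 µg/L.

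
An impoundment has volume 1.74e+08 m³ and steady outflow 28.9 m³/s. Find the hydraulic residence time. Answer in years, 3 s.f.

0.191 yr

Q = 28.9 m³/s × 3.156e+07 s/yr = 9.12e+08 m³/yr.
Hydraulic residence time τ = V/Q = 1.74e+08/9.12e+08 = 0.1908 yr.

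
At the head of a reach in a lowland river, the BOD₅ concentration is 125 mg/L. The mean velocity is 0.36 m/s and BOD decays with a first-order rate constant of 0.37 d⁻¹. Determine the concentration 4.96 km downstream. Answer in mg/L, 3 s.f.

Travel time t = 4.96 km / 0.36 m/s = 4960/0.36 = 1.378e+04 s = 0.1595 d.
First-order decay: C = 125·exp(−0.37·0.1595) = 125·0.9427 = 117.8 mg/L.

118 mg/L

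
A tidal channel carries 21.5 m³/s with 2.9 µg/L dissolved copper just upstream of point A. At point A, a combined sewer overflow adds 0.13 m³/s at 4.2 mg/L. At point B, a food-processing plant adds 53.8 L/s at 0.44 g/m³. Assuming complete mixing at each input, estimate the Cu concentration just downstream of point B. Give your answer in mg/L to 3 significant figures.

2.9 µg/L = 0.0029 mg/L.
After input A: C = (21.5·0.0029 + 0.13·4.2) / 21.63 = 0.02813 mg/L.
53.8 L/s = 0.0538 m³/s.
After input B: C = (21.63·0.02813 + 0.0538·0.44) / 21.68 = 0.02915 mg/L.

0.0291 mg/L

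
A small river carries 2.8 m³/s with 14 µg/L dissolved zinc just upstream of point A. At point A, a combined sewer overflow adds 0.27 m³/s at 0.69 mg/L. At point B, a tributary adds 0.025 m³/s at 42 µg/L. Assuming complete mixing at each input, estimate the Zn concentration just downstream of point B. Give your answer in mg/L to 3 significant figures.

0.0732 mg/L

14 µg/L = 0.014 mg/L.
After input A: C = (2.8·0.014 + 0.27·0.69) / 3.07 = 0.07345 mg/L.
42 µg/L = 0.042 mg/L.
After input B: C = (3.07·0.07345 + 0.025·0.042) / 3.095 = 0.0732 mg/L.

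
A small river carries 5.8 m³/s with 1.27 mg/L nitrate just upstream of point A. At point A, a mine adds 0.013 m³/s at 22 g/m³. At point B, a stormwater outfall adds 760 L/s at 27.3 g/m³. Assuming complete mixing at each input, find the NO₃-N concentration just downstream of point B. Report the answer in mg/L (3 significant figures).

After input A: C = (5.8·1.27 + 0.013·22) / 5.813 = 1.316 mg/L.
760 L/s = 0.76 m³/s.
After input B: C = (5.813·1.316 + 0.76·27.3) / 6.573 = 4.321 mg/L.

4.32 mg/L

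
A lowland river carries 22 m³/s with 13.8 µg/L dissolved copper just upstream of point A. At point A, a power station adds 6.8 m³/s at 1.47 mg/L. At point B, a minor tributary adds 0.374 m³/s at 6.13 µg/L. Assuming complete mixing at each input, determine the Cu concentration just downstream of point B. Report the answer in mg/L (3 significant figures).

13.8 µg/L = 0.0138 mg/L.
After input A: C = (22·0.0138 + 6.8·1.47) / 28.8 = 0.3576 mg/L.
6.13 µg/L = 0.00613 mg/L.
After input B: C = (28.8·0.3576 + 0.374·0.00613) / 29.17 = 0.3531 mg/L.

0.353 mg/L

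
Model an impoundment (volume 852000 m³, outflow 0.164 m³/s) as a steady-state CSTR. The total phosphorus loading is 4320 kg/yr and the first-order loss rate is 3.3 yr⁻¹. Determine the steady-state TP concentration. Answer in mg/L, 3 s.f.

0.541 mg/L

Outflow Q = 0.164 m³/s × 3.156e+07 s/yr = 5.175e+06 m³/yr.
Steady-state CSTR mass balance: W = Q·C + k·V·C, so C = W/(Q + kV).
Q + kV = 5.175e+06 + 3.3·852000 = 7.987e+06 m³/yr.
C = 4320/7.987e+06 = 0.0005409 kg/m³ = 0.5409 mg/L.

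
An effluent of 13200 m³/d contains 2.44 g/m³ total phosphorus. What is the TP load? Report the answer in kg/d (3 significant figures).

32.2 kg/d

13200 m³/d = 0.1528 m³/s.
Mass flux = Q·C = 0.1528 m³/s × 2.44 g/m³ = 0.3728 g/s.
= 0.3728 g/s × 86.4 = 32.21 kg/d.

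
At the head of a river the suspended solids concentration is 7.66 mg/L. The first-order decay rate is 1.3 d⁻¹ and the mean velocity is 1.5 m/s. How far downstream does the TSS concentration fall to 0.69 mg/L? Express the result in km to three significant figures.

240 km

From C = C₀·e^(−kt), t = ln(C₀/C)/k = ln(7.66/0.69)/1.3 = 2.407/1.3 = 1.852 d.
Distance = v·t = 1.5 m/s × 1.6e+05 s = 2.4e+05 m = 240 km.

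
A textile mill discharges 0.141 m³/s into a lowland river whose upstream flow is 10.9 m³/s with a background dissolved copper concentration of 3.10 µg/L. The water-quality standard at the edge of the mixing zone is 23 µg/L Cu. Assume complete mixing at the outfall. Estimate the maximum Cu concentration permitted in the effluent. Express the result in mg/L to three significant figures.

1.56 mg/L

3.10 µg/L = 0.0031 mg/L.
23 µg/L = 0.023 mg/L.
Mass balance: 0.023·11.04 = 0.141·Cₑ + 10.9·0.0031.
Cₑ = (0.2539 − 0.03379) / 0.141 = 1.561 mg/L.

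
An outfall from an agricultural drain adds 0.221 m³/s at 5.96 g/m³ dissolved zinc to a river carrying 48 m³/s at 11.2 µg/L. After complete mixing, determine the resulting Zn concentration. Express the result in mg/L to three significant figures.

11.2 µg/L = 0.0112 mg/L.
Conservation of mass across the mixing zone: C = (0.221·5.96 + 48·0.0112) / (0.221 + 48) = 1.855/48.22 = 0.03846 mg/L.

0.0385 mg/L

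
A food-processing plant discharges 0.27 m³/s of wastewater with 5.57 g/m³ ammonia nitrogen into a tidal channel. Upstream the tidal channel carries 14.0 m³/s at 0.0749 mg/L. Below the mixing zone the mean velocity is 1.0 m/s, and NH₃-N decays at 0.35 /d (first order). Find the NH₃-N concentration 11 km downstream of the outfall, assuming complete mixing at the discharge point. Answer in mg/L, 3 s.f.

After complete mixing, C₀ = (0.27·5.57 + 14·0.0749) / 14.27 = 0.1789 mg/L.
Travel time t = 1.1e+04 m / 1.0 m/s = 1.1e+04 s = 0.1273 d.
C = 0.1789·exp(−0.35·0.1273) = 0.1789·0.9564 = 0.1711 mg/L.

0.171 mg/L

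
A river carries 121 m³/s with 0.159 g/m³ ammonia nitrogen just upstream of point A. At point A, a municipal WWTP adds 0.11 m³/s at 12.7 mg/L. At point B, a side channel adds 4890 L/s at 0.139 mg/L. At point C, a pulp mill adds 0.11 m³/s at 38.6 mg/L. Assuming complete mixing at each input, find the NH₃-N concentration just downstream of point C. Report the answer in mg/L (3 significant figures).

0.203 mg/L

After input A: C = (121·0.159 + 0.11·12.7) / 121.1 = 0.1704 mg/L.
4890 L/s = 4.89 m³/s.
After input B: C = (121.1·0.1704 + 4.89·0.139) / 126 = 0.1692 mg/L.
After input C: C = (126·0.1692 + 0.11·38.6) / 126.1 = 0.2027 mg/L.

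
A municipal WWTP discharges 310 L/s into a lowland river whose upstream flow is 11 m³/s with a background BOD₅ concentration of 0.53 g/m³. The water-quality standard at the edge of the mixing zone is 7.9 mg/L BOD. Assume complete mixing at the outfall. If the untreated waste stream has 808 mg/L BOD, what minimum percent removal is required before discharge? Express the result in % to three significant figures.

66.7 %

310 L/s = 0.31 m³/s.
Mass balance: 7.9·11.31 = 0.31·Cₑ + 11·0.53.
Cₑ = (89.35 − 5.83) / 0.31 = 269.4 mg/L.
Required removal = 1 − 269.4/808 = 66.66 %.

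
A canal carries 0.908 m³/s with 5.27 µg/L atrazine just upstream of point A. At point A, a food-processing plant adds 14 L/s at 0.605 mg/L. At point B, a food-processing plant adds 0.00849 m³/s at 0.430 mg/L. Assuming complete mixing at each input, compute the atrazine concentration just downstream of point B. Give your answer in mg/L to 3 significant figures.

5.27 µg/L = 0.00527 mg/L.
14 L/s = 0.014 m³/s.
After input A: C = (0.908·0.00527 + 0.014·0.605) / 0.922 = 0.01438 mg/L.
After input B: C = (0.922·0.01438 + 0.00849·0.43) / 0.9305 = 0.01817 mg/L.

0.0182 mg/L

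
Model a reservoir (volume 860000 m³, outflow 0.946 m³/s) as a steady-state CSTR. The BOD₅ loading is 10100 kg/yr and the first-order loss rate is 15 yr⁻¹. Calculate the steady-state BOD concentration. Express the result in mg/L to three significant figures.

0.236 mg/L

Outflow Q = 0.946 m³/s × 3.156e+07 s/yr = 2.985e+07 m³/yr.
Steady-state CSTR mass balance: W = Q·C + k·V·C, so C = W/(Q + kV).
Q + kV = 2.985e+07 + 15·860000 = 4.275e+07 m³/yr.
C = 10100/4.275e+07 = 0.0002362 kg/m³ = 0.2362 mg/L.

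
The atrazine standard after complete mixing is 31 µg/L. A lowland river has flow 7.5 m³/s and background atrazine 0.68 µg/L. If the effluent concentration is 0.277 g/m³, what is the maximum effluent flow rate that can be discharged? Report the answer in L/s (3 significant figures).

924 L/s

0.68 µg/L = 0.00068 mg/L.
31 µg/L = 0.031 mg/L.
Mass balance at complete mixing: C_std·(Q_w + Q_r) = Q_w·C_e + Q_r·C_b.
Rearranging, Q_w = Q_r·(C_std − C_b)/(C_e − C_std) = 7.5·(0.031 − 0.00068) / (0.277 − 0.031) = 0.9244 m³/s.
= 924.4 L/s.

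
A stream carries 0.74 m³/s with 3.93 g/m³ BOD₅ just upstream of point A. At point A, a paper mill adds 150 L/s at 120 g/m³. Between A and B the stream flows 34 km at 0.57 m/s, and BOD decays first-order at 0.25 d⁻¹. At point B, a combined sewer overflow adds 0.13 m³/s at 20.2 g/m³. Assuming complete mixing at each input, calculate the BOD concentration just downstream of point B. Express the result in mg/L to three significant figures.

19.8 mg/L

150 L/s = 0.15 m³/s.
After input A: C = (0.74·3.93 + 0.15·120) / 0.89 = 23.49 mg/L.
Over the 34 km reach to input B (t = 5.965e+04 s = 0.6904 d), decay gives C = 23.49·exp(−0.25·0.6904) = 19.77 mg/L.
After input B: C = (0.89·19.77 + 0.13·20.2) / 1.02 = 19.82 mg/L.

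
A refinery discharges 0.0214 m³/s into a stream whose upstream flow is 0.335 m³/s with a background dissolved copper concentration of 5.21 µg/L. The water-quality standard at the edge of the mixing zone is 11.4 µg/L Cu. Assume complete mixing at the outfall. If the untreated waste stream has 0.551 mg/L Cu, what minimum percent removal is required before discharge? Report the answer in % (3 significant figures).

5.21 µg/L = 0.00521 mg/L.
11.4 µg/L = 0.0114 mg/L.
Mass balance: 0.0114·0.3564 = 0.0214·Cₑ + 0.335·0.00521.
Cₑ = (0.004063 − 0.001745) / 0.0214 = 0.1083 mg/L.
Required removal = 1 − 0.1083/0.551 = 80.34 %.

80.3 %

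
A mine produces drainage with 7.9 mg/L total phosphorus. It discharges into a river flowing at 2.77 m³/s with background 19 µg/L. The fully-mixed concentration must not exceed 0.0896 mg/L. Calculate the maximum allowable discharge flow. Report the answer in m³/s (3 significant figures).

0.0250 m³/s

19 µg/L = 0.019 mg/L.
Mass balance at complete mixing: C_std·(Q_w + Q_r) = Q_w·C_e + Q_r·C_b.
Rearranging, Q_w = Q_r·(C_std − C_b)/(C_e − C_std) = 2.77·(0.0896 − 0.019) / (7.9 − 0.0896) = 0.02504 m³/s.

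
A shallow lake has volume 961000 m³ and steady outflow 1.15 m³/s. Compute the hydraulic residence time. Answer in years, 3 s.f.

Q = 1.15 m³/s × 3.156e+07 s/yr = 3.629e+07 m³/yr.
Hydraulic residence time τ = V/Q = 961000/3.629e+07 = 0.02648 yr.

0.0265 yr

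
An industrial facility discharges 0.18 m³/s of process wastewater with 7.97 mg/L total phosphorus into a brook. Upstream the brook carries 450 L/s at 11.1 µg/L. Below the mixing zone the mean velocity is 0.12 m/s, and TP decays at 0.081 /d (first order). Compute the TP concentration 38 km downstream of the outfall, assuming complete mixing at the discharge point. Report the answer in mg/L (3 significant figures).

1.70 mg/L

450 L/s = 0.45 m³/s.
11.1 µg/L = 0.0111 mg/L.
After complete mixing, C₀ = (0.18·7.97 + 0.45·0.0111) / 0.63 = 2.285 mg/L.
Travel time t = 3.8e+04 m / 0.12 m/s = 3.167e+05 s = 3.665 d.
C = 2.285·exp(−0.081·3.665) = 2.285·0.7431 = 1.698 mg/L.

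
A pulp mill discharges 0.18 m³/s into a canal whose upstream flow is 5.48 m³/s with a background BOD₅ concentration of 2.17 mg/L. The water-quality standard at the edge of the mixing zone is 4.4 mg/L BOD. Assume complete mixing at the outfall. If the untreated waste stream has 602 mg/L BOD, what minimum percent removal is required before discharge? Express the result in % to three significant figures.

Mass balance: 4.4·5.66 = 0.18·Cₑ + 5.48·2.17.
Cₑ = (24.9 − 11.89) / 0.18 = 72.29 mg/L.
Required removal = 1 − 72.29/602 = 87.99 %.

88.0 %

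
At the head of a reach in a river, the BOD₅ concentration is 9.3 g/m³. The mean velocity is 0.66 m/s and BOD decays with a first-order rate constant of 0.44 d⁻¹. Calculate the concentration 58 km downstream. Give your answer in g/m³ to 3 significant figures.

5.94 g/m³

Travel time t = 58 km / 0.66 m/s = 5.8e+04/0.66 = 8.788e+04 s = 1.017 d.
First-order decay: C = 9.3·exp(−0.44·1.017) = 9.3·0.6392 = 5.945 g/m³.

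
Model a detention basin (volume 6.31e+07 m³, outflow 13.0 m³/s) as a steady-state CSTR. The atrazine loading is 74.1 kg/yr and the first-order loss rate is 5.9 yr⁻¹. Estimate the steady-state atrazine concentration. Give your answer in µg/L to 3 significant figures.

0.0947 µg/L

Outflow Q = 13.0 m³/s × 3.156e+07 s/yr = 4.102e+08 m³/yr.
Steady-state CSTR mass balance: W = Q·C + k·V·C, so C = W/(Q + kV).
Q + kV = 4.102e+08 + 5.9·6.31e+07 = 7.825e+08 m³/yr.
C = 74.1/7.825e+08 = 9.469e-08 kg/m³ = 9.469e-05 mg/L = 0.09469 µg/L.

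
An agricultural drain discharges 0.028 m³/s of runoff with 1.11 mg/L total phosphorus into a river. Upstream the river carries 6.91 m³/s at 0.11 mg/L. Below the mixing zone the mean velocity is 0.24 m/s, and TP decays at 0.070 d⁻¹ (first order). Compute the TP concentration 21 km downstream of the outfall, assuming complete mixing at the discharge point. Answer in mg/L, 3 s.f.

0.106 mg/L

After complete mixing, C₀ = (0.028·1.11 + 6.91·0.11) / 6.938 = 0.114 mg/L.
Travel time t = 2.1e+04 m / 0.24 m/s = 8.75e+04 s = 1.013 d.
C = 0.114·exp(−0.070·1.013) = 0.114·0.9316 = 0.1062 mg/L.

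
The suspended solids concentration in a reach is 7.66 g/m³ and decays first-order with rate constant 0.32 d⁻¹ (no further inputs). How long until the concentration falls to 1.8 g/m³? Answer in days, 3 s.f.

t = ln(C₀/C)/k = ln(7.66/1.8)/0.32 = 1.448/0.32 = 4.526 d.

4.53 d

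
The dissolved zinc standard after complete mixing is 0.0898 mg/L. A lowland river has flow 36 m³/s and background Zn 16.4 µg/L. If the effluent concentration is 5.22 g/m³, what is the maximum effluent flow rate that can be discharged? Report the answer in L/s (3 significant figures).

515 L/s

16.4 µg/L = 0.0164 mg/L.
Mass balance at complete mixing: C_std·(Q_w + Q_r) = Q_w·C_e + Q_r·C_b.
Rearranging, Q_w = Q_r·(C_std − C_b)/(C_e − C_std) = 36·(0.0898 − 0.0164) / (5.22 − 0.0898) = 0.5151 m³/s.
= 515.1 L/s.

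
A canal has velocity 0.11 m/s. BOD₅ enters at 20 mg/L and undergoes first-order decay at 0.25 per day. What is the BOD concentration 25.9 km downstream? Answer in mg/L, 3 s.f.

10.1 mg/L

Travel time t = 25.9 km / 0.11 m/s = 2.59e+04/0.11 = 2.355e+05 s = 2.725 d.
First-order decay: C = 20·exp(−0.25·2.725) = 20·0.506 = 10.12 mg/L.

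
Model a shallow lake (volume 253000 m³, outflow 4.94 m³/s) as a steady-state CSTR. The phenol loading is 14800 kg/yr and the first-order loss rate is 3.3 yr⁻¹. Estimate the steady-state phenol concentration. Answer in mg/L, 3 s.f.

0.0944 mg/L

Outflow Q = 4.94 m³/s × 3.156e+07 s/yr = 1.559e+08 m³/yr.
Steady-state CSTR mass balance: W = Q·C + k·V·C, so C = W/(Q + kV).
Q + kV = 1.559e+08 + 3.3·253000 = 1.567e+08 m³/yr.
C = 14800/1.567e+08 = 9.443e-05 kg/m³ = 0.09443 mg/L.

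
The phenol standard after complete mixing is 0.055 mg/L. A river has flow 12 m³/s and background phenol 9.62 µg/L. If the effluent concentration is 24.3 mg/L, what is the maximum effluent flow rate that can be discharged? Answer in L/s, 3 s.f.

9.62 µg/L = 0.00962 mg/L.
Mass balance at complete mixing: C_std·(Q_w + Q_r) = Q_w·C_e + Q_r·C_b.
Rearranging, Q_w = Q_r·(C_std − C_b)/(C_e − C_std) = 12·(0.055 − 0.00962) / (24.3 − 0.055) = 0.02246 m³/s.
= 22.46 L/s.

22.5 L/s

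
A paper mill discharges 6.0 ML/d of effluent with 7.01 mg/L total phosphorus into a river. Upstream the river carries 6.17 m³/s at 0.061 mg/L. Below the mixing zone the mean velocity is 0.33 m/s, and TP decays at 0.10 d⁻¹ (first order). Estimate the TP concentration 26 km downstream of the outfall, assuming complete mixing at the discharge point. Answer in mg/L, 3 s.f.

0.126 mg/L

6.0 ML/d = 0.06944 m³/s.
After complete mixing, C₀ = (0.06944·7.01 + 6.17·0.061) / 6.239 = 0.1383 mg/L.
Travel time t = 2.6e+04 m / 0.33 m/s = 7.879e+04 s = 0.9119 d.
C = 0.1383·exp(−0.10·0.9119) = 0.1383·0.9128 = 0.1263 mg/L.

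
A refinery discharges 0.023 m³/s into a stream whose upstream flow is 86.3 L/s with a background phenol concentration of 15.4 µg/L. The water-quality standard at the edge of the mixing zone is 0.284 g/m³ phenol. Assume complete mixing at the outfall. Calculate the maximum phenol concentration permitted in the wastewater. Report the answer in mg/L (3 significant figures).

86.3 L/s = 0.0863 m³/s.
15.4 µg/L = 0.0154 mg/L.
Mass balance: 0.284·0.1093 = 0.023·Cₑ + 0.0863·0.0154.
Cₑ = (0.03104 − 0.001329) / 0.023 = 1.292 mg/L.

1.29 mg/L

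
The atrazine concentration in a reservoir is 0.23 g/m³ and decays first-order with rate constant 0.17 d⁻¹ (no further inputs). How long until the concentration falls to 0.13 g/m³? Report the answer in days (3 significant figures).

t = ln(C₀/C)/k = ln(0.23/0.13)/0.17 = 0.5705/0.17 = 3.356 d.

3.36 d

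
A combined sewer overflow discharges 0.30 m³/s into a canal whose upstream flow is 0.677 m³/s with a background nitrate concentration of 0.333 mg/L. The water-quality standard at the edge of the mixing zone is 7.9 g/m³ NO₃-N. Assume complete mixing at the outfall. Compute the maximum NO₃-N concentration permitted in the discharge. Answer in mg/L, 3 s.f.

Mass balance: 7.9·0.977 = 0.3·Cₑ + 0.677·0.333.
Cₑ = (7.718 − 0.2254) / 0.3 = 24.98 mg/L.

25.0 mg/L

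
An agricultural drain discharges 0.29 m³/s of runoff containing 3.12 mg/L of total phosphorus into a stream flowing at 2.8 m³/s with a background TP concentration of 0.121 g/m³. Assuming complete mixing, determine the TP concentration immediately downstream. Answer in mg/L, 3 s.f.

0.402 mg/L

Flow-weighted mixing gives C = (0.29·3.12 + 2.8·0.121) / (0.29 + 2.8) = 1.244/3.09 = 0.4025 mg/L.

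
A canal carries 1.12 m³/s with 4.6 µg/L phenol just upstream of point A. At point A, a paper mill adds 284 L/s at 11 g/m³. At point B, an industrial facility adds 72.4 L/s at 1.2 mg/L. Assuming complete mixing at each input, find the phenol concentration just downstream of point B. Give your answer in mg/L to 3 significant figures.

4.6 µg/L = 0.0046 mg/L.
284 L/s = 0.284 m³/s.
After input A: C = (1.12·0.0046 + 0.284·11) / 1.404 = 2.229 mg/L.
72.4 L/s = 0.0724 m³/s.
After input B: C = (1.404·2.229 + 0.0724·1.2) / 1.476 = 2.178 mg/L.

2.18 mg/L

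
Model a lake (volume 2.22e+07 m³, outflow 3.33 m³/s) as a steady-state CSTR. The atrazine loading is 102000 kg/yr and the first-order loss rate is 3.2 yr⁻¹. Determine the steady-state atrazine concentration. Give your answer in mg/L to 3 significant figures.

0.579 mg/L

Outflow Q = 3.33 m³/s × 3.156e+07 s/yr = 1.051e+08 m³/yr.
Steady-state CSTR mass balance: W = Q·C + k·V·C, so C = W/(Q + kV).
Q + kV = 1.051e+08 + 3.2·2.22e+07 = 1.761e+08 m³/yr.
C = 102000/1.761e+08 = 0.0005791 kg/m³ = 0.5791 mg/L.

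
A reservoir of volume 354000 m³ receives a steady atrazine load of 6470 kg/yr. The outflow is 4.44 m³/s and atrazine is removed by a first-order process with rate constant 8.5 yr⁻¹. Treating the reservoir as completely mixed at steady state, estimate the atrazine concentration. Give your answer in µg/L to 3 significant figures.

45.2 µg/L

Outflow Q = 4.44 m³/s × 3.156e+07 s/yr = 1.401e+08 m³/yr.
Steady-state CSTR mass balance: W = Q·C + k·V·C, so C = W/(Q + kV).
Q + kV = 1.401e+08 + 8.5·354000 = 1.431e+08 m³/yr.
C = 6470/1.431e+08 = 4.521e-05 kg/m³ = 0.04521 mg/L = 45.21 µg/L.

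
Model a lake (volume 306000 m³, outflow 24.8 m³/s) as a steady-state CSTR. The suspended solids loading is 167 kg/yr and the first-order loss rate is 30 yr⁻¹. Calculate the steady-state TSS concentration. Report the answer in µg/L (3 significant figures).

Outflow Q = 24.8 m³/s × 3.156e+07 s/yr = 7.826e+08 m³/yr.
Steady-state CSTR mass balance: W = Q·C + k·V·C, so C = W/(Q + kV).
Q + kV = 7.826e+08 + 30·306000 = 7.918e+08 m³/yr.
C = 167/7.918e+08 = 2.109e-07 kg/m³ = 0.0002109 mg/L = 0.2109 µg/L.

0.211 µg/L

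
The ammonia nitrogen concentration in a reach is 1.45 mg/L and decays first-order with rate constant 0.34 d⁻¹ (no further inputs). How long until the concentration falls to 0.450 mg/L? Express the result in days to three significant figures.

3.44 d

t = ln(C₀/C)/k = ln(1.45/0.450)/0.34 = 1.17/0.34 = 3.441 d.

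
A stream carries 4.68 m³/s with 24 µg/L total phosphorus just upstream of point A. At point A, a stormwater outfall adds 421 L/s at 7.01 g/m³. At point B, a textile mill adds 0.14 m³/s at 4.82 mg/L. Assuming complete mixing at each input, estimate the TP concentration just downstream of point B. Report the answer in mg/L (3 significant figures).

24 µg/L = 0.024 mg/L.
421 L/s = 0.421 m³/s.
After input A: C = (4.68·0.024 + 0.421·7.01) / 5.101 = 0.6006 mg/L.
After input B: C = (5.101·0.6006 + 0.14·4.82) / 5.241 = 0.7133 mg/L.

0.713 mg/L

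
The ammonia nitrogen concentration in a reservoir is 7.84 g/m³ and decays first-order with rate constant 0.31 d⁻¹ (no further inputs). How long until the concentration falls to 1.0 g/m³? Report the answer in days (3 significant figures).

6.64 d

t = ln(C₀/C)/k = ln(7.84/1.0)/0.31 = 2.059/0.31 = 6.643 d.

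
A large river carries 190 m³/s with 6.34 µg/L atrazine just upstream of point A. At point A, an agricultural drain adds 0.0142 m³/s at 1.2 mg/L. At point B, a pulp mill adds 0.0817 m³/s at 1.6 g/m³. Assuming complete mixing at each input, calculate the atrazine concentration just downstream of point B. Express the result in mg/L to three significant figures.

6.34 µg/L = 0.00634 mg/L.
After input A: C = (190·0.00634 + 0.0142·1.2) / 190 = 0.006429 mg/L.
After input B: C = (190·0.006429 + 0.0817·1.6) / 190.1 = 0.007114 mg/L.

0.00711 mg/L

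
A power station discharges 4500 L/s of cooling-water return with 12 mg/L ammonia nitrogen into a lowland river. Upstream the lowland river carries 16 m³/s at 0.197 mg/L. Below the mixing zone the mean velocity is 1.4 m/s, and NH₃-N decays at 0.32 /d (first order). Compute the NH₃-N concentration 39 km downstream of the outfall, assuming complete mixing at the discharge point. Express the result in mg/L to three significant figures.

4500 L/s = 4.5 m³/s.
After complete mixing, C₀ = (4.5·12 + 16·0.197) / 20.5 = 2.788 mg/L.
Travel time t = 3.9e+04 m / 1.4 m/s = 2.786e+04 s = 0.3224 d.
C = 2.788·exp(−0.32·0.3224) = 2.788·0.902 = 2.515 mg/L.

2.51 mg/L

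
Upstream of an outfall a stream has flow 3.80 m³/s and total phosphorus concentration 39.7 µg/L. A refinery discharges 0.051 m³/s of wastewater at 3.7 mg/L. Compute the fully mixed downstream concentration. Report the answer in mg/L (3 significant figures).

39.7 µg/L = 0.0397 mg/L.
Flow-weighted mixing gives C = (0.051·3.7 + 3.8·0.0397) / (0.051 + 3.8) = 0.3396/3.851 = 0.08817 mg/L.

0.0882 mg/L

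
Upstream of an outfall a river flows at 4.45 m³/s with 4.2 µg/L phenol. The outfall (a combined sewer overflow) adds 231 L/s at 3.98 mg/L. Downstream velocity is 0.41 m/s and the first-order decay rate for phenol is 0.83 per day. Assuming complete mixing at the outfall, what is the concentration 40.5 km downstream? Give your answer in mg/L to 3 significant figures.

0.0776 mg/L

231 L/s = 0.231 m³/s.
4.2 µg/L = 0.0042 mg/L.
After complete mixing, C₀ = (0.231·3.98 + 4.45·0.0042) / 4.681 = 0.2004 mg/L.
Travel time t = 4.05e+04 m / 0.41 m/s = 9.878e+04 s = 1.143 d.
C = 0.2004·exp(−0.83·1.143) = 0.2004·0.3872 = 0.07759 mg/L.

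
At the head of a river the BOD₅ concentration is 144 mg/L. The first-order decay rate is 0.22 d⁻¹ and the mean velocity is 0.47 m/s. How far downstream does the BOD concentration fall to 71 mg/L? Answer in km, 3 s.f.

From C = C₀·e^(−kt), t = ln(C₀/C)/k = ln(144/71)/0.22 = 0.7071/0.22 = 3.214 d.
Distance = v·t = 0.47 m/s × 2.777e+05 s = 1.305e+05 m = 130.5 km.

131 km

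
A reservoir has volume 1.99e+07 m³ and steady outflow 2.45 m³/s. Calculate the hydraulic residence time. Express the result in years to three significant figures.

0.257 yr

Q = 2.45 m³/s × 3.156e+07 s/yr = 7.732e+07 m³/yr.
Hydraulic residence time τ = V/Q = 1.99e+07/7.732e+07 = 0.2574 yr.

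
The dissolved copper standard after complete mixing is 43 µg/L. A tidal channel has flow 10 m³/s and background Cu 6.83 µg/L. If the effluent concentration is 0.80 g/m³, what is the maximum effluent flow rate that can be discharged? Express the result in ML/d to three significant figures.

6.83 µg/L = 0.00683 mg/L.
43 µg/L = 0.043 mg/L.
Mass balance at complete mixing: C_std·(Q_w + Q_r) = Q_w·C_e + Q_r·C_b.
Rearranging, Q_w = Q_r·(C_std − C_b)/(C_e − C_std) = 10·(0.043 − 0.00683) / (0.8 − 0.043) = 0.4778 m³/s.
= 41.28 ML/d.

41.3 ML/d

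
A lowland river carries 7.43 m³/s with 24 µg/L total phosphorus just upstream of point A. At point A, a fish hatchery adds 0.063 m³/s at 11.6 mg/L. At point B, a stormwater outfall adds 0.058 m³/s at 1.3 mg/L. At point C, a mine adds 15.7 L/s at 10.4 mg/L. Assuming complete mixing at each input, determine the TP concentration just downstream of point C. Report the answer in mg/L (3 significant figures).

24 µg/L = 0.024 mg/L.
After input A: C = (7.43·0.024 + 0.063·11.6) / 7.493 = 0.1213 mg/L.
After input B: C = (7.493·0.1213 + 0.058·1.3) / 7.551 = 0.1304 mg/L.
15.7 L/s = 0.0157 m³/s.
After input C: C = (7.551·0.1304 + 0.0157·10.4) / 7.567 = 0.1517 mg/L.

0.152 mg/L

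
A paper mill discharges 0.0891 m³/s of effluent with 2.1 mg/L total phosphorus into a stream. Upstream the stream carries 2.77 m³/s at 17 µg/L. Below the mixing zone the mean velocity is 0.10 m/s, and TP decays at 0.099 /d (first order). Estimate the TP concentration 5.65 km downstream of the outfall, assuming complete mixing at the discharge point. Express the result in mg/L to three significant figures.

0.0768 mg/L

17 µg/L = 0.017 mg/L.
After complete mixing, C₀ = (0.0891·2.1 + 2.77·0.017) / 2.859 = 0.08191 mg/L.
Travel time t = 5650 m / 0.10 m/s = 5.65e+04 s = 0.6539 d.
C = 0.08191·exp(−0.099·0.6539) = 0.08191·0.9373 = 0.07678 mg/L.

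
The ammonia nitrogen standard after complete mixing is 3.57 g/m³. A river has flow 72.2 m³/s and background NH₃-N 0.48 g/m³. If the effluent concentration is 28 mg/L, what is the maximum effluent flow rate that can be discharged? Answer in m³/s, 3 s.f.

9.13 m³/s

Mass balance at complete mixing: C_std·(Q_w + Q_r) = Q_w·C_e + Q_r·C_b.
Rearranging, Q_w = Q_r·(C_std − C_b)/(C_e − C_std) = 72.2·(3.57 − 0.48) / (28 − 3.57) = 9.132 m³/s.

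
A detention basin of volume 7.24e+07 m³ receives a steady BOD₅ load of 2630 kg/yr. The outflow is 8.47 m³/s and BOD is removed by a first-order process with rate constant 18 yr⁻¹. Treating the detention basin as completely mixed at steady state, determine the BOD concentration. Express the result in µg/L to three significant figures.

1.67 µg/L

Outflow Q = 8.47 m³/s × 3.156e+07 s/yr = 2.673e+08 m³/yr.
Steady-state CSTR mass balance: W = Q·C + k·V·C, so C = W/(Q + kV).
Q + kV = 2.673e+08 + 18·7.24e+07 = 1.57e+09 m³/yr.
C = 2630/1.57e+09 = 1.675e-06 kg/m³ = 0.001675 mg/L = 1.675 µg/L.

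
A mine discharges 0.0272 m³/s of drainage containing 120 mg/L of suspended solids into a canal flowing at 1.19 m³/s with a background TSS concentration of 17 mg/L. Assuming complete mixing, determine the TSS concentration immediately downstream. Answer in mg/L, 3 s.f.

19.3 mg/L

By mass balance at complete mixing, C = (0.0272·120 + 1.19·17) / (0.0272 + 1.19) = 23.49/1.217 = 19.3 mg/L.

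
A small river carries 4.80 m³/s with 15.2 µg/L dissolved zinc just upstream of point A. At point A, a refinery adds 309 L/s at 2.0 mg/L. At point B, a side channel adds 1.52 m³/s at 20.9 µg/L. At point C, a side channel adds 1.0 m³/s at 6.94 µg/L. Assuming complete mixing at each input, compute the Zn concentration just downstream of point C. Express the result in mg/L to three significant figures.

15.2 µg/L = 0.0152 mg/L.
309 L/s = 0.309 m³/s.
After input A: C = (4.8·0.0152 + 0.309·2) / 5.109 = 0.1352 mg/L.
20.9 µg/L = 0.0209 mg/L.
After input B: C = (5.109·0.1352 + 1.52·0.0209) / 6.629 = 0.109 mg/L.
6.94 µg/L = 0.00694 mg/L.
After input C: C = (6.629·0.109 + 1·0.00694) / 7.629 = 0.09564 mg/L.

0.0956 mg/L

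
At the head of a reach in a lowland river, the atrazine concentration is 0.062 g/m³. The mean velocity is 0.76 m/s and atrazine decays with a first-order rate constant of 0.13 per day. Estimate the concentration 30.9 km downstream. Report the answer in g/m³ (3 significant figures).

0.0583 g/m³

Travel time t = 30.9 km / 0.76 m/s = 3.09e+04/0.76 = 4.066e+04 s = 0.4706 d.
First-order decay: C = 0.062·exp(−0.13·0.4706) = 0.062·0.9407 = 0.05832 g/m³.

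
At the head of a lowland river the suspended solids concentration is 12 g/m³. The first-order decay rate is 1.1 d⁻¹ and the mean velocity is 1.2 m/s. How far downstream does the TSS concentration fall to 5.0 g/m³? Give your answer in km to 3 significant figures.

From C = C₀·e^(−kt), t = ln(C₀/C)/k = ln(12/5.0)/1.1 = 0.8755/1.1 = 0.7959 d.
Distance = v·t = 1.2 m/s × 6.876e+04 s = 8.252e+04 m = 82.52 km.

82.5 km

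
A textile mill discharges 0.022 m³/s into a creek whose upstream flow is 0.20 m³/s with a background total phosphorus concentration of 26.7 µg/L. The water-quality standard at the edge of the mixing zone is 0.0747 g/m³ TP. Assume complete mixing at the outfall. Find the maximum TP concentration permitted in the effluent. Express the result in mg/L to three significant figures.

0.511 mg/L

26.7 µg/L = 0.0267 mg/L.
Mass balance: 0.0747·0.222 = 0.022·Cₑ + 0.2·0.0267.
Cₑ = (0.01658 − 0.00534) / 0.022 = 0.5111 mg/L.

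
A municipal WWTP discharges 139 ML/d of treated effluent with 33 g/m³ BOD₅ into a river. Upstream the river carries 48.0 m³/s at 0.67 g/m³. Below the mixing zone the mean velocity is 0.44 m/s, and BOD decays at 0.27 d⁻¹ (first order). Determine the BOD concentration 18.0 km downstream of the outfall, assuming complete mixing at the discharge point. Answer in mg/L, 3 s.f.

139 ML/d = 1.609 m³/s.
After complete mixing, C₀ = (1.609·33 + 48·0.67) / 49.61 = 1.718 mg/L.
Travel time t = 1.8e+04 m / 0.44 m/s = 4.091e+04 s = 0.4735 d.
C = 1.718·exp(−0.27·0.4735) = 1.718·0.88 = 1.512 mg/L.

1.51 mg/L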